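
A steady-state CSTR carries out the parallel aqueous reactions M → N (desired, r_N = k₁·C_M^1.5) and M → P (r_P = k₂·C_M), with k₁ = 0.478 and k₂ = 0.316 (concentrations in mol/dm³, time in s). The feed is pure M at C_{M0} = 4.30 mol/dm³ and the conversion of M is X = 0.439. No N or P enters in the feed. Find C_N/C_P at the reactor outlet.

Exit C_M = C_{M0}(1−X) = 4.30×0.561 = 2.412 mol/dm³.
In a CSTR the entire volume is at exit conditions, so r_N = 0.478×2.412^1.5 = 1.791 and r_P = 0.316×2.412 = 0.7623.
Overall selectivity = C_N/C_P = r_Nτ/(r_Pτ) = r_N/r_P = 2.35.

2.35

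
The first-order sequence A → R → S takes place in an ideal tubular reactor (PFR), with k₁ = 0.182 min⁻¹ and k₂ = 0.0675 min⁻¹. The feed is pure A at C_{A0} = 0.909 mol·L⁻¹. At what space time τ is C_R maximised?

Setting dC_R/dτ = 0 gives τ_opt = ln(k₂/k₁)/(k₂−k₁).
= ln(0.0675/0.182)/(0.0675−0.182) = ln(0.3709)/-0.1145 = -0.9919/-0.1145 = 8.66 min.

8.66 min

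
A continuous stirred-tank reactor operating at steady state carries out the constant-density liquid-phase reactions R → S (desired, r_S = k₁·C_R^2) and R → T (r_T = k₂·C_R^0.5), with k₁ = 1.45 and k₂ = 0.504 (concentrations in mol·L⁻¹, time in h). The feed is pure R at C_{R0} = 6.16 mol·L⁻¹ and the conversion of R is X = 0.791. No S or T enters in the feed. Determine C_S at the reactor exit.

3.94 mol·L⁻¹

Exit C_R = C_{R0}(1−X) = 6.16×0.209 = 1.287 mol·L⁻¹.
Rates in a CSTR are evaluated at the outlet concentration: r_S = 1.45×1.287^2 = 2.403, r_T = 0.504×1.287^0.5 = 0.5719.
Fraction of consumed R going to S: r_S/(r_S+r_T) = 0.8078.
C_S = 0.8078·C_{R0}·X = 0.8078×6.16×0.791 = 3.94 mol·L⁻¹.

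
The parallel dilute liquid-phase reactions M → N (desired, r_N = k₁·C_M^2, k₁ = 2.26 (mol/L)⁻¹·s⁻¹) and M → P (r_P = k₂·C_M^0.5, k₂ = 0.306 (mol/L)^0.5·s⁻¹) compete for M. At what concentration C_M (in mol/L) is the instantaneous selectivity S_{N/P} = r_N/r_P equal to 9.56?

S_{N/P} = (k₁/k₂)·C_M^1.5 ⇒ C_M = (S·k₂/k₁)^(1/1.5).
= (9.56×0.306/2.26)^(0.6667) = (1.294)^(0.6667) = 1.19 mol/L.

1.19 mol/L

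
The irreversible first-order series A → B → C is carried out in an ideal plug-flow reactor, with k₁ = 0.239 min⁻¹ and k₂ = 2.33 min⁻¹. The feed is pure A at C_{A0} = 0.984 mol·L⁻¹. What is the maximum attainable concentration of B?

At the optimum, C_{B,max}/C_{A0} = (k₁/k₂)^[k₂/(k₂−k₁)].
= (0.239/2.33)^(2.33/(2.33−0.239)) = (0.1026)^(1.114) = 0.07907.
C_{B,max} = 0.07907×0.984 = 0.0778 mol·L⁻¹.

0.0778 mol·L⁻¹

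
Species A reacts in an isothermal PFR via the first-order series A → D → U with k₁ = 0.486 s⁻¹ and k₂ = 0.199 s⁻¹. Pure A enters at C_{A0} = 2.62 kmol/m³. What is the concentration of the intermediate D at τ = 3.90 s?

1.38 kmol/m³

Solving the coupled first-order balances gives C_D(τ) = [k₁/(k₂−k₁)]·C_{A0}·(e^(−k₁τ) − e^(−k₂τ)).
e^(−k₁τ) = e^(−0.486×3.90) = e^(−1.895) = 0.1503; e^(−k₂τ) = e^(−0.7761) = 0.4602.
C_D = 0.486×2.62/(0.199−0.486) × (0.1503−0.4602) = (-4.437)×(-0.3099) = 1.375 kmol/m³.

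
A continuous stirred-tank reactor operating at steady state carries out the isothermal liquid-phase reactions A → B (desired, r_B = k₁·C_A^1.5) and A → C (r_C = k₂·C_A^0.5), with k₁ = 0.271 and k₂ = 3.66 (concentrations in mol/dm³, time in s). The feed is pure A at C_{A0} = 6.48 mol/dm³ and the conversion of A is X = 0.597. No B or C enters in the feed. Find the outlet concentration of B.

Exit C_A = C_{A0}(1−X) = 6.48×0.403 = 2.611 mol/dm³.
Rates in a CSTR are evaluated at the outlet concentration: r_B = 0.271×2.611^1.5 = 1.144, r_C = 3.66×2.611^0.5 = 5.915.
Fraction of consumed A going to B: r_B/(r_B+r_C) = 0.1620.
C_B = 0.1620·C_{A0}·X = 0.1620×6.48×0.597 = 0.627 mol/dm³.

0.627 mol/dm³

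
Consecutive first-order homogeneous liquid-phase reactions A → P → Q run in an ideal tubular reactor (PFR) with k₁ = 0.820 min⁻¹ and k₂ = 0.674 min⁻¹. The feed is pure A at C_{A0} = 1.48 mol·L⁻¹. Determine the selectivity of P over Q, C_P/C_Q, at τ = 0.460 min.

5.73

Solving the coupled first-order balances gives C_P(τ) = [k₁/(k₂−k₁)]·C_{A0}·(e^(−k₁τ) − e^(−k₂τ)).
e^(−k₁τ) = e^(−0.820×0.460) = e^(−0.3772) = 0.6858; e^(−k₂τ) = e^(−0.3100) = 0.7334.
C_P = 0.820×1.48/(0.674−0.820) × (0.6858−0.7334) = (-8.312)×(-0.04764) = 0.3960 mol·L⁻¹.
C_A = C_{A0}e^(−k₁τ) = 1.015 mol·L⁻¹, so C_Q = C_{A0}−C_A−C_P = 0.06906 mol·L⁻¹; C_P/C_Q = 5.73.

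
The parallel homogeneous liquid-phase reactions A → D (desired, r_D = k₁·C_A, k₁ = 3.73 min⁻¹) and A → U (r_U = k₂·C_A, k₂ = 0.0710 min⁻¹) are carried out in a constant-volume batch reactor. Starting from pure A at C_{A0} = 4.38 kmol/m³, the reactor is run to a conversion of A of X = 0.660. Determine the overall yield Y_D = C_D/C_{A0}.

C_A = C_{A0}(1−X) = 1.489 kmol/m³.
Both paths are first order in A, so the instantaneous fraction to D is constant: dC_D/d(−C_A) = k₁/(k₁+k₂) = 0.9813.
C_D = 0.9813·(C_{A0}−C_A) = 0.9813×2.891 = 2.84 kmol/m³.
Y_D = C_D/C_{A0} = 2.837/4.38 = 0.648.

0.648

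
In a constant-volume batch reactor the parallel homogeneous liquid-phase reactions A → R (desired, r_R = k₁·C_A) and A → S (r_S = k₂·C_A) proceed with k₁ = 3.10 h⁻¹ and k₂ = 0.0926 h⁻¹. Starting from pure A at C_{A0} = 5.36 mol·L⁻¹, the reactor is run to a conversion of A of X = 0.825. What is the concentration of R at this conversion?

C_A = C_{A0}(1−X) = 0.9380 mol·L⁻¹.
Both paths are first order in A, so the instantaneous fraction to R is constant: dC_R/d(−C_A) = k₁/(k₁+k₂) = 0.9710.
C_R = 0.9710·(C_{A0}−C_A) = 0.9710×4.422 = 4.29 mol·L⁻¹.

4.29 mol·L⁻¹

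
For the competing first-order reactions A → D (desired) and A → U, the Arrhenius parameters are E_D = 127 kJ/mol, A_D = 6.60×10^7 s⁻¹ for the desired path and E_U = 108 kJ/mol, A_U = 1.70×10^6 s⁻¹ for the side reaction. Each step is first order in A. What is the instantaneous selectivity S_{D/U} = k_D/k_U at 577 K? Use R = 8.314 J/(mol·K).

0.740

With equal orders, S_{D/U} = k_D/k_U = (A_D/A_U)·exp[(E_U−E_D)/(RT)].
(E_U−E_D)/(RT) = (108−127)×10³/(8.314×577) = -19000/4797 = -3.961.
k_D/k_U = (6.60×10^7/1.70×10^6)·exp(-3.961) = 38.82 × 0.01905 = 0.740.
Since E_D > E_U, raising the temperature improves selectivity toward D.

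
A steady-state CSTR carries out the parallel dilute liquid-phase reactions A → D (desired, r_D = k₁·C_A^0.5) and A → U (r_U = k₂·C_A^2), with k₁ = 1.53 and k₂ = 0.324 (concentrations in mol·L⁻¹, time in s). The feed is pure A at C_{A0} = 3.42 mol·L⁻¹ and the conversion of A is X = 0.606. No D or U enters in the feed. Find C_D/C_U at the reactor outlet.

Exit C_A = C_{A0}(1−X) = 3.42×0.394 = 1.347 mol·L⁻¹.
A CSTR operates uniformly at the exit composition, giving r_D = 1.776 and r_U = 0.5883 (each k·C_A^n at C_A = 1.347).
Overall selectivity = C_D/C_U = r_Dτ/(r_Uτ) = r_D/r_U = 3.02.

3.02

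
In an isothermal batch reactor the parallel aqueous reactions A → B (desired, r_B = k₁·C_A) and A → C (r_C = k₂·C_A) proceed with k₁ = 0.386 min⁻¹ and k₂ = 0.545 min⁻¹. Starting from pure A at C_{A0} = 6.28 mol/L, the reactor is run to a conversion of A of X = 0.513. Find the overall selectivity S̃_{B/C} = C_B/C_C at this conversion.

0.708

C_A = C_{A0}(1−X) = 3.058 mol/L.
Both paths are first order in A, so the instantaneous fraction to B is constant: dC_B/d(−C_A) = k₁/(k₁+k₂) = 0.4146.
C_B = 0.4146·(C_{A0}−C_A) = 0.4146×3.222 = 1.34 mol/L.
C_C = (C_{A0}−C_A)−C_B = 1.886 mol/L; S̃_{B/C} = 1.336/1.886 = 0.708.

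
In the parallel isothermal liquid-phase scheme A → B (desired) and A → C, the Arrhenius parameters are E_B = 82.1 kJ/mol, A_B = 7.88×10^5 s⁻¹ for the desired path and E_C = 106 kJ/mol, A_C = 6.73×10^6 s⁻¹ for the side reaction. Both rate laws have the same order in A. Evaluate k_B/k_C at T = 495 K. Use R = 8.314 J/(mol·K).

39.0

With equal orders, S_{B/C} = k_B/k_C = (A_B/A_C)·exp[(E_C−E_B)/(RT)].
(E_C−E_B)/(RT) = (106−82.1)×10³/(8.314×495) = 23900/4115 = 5.807.
k_B/k_C = (7.88×10^5/6.73×10^6)·exp(5.807) = 0.1171 × 332.8 = 39.0.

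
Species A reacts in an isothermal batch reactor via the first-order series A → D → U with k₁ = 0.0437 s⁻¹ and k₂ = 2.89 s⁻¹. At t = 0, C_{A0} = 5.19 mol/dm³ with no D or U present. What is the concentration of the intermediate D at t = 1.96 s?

0.0729 mol/dm³

Solving the coupled first-order balances gives C_D(t) = [k₁/(k₂−k₁)]·C_{A0}·(e^(−k₁t) − e^(−k₂t)).
e^(−k₁t) = e^(−0.0437×1.96) = e^(−0.08565) = 0.9179; e^(−k₂t) = e^(−5.664) = 0.003467.
C_D = 0.0437×5.19/(2.89−0.0437) × (0.9179−0.003467) = 0.07968×0.9144 = 0.07287 mol/dm³.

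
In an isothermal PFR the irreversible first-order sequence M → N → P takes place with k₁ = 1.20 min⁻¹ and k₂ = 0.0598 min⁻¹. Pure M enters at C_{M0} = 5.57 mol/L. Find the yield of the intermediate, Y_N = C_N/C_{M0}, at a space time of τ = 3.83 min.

0.826

The intermediate concentration in a first-order A→B→C sequence is C_N = k₁C_{M0}(e^(−k₁τ) − e^(−k₂τ))/(k₂−k₁).
e^(−k₁τ) = e^(−1.20×3.83) = e^(−4.596) = 0.01009; e^(−k₂τ) = e^(−0.2290) = 0.7953.
C_N = 1.20×5.57/(0.0598−1.20) × (0.01009−0.7953) = (-5.862)×(-0.7852) = 4.603 mol/L.
Y_N = C_N/C_{M0} = 4.603/5.57 = 0.826.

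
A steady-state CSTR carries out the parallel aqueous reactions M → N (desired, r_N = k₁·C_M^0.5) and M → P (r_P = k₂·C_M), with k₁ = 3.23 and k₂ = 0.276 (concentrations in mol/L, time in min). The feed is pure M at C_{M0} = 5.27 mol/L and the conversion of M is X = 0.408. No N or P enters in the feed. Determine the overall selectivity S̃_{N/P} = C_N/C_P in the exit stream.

6.63

Exit C_M = C_{M0}(1−X) = 5.27×0.592 = 3.120 mol/L.
A CSTR operates uniformly at the exit composition, giving r_N = 5.705 and r_P = 0.8611 (each k·C_M^n at C_M = 3.120).
Overall selectivity = C_N/C_P = r_Nτ/(r_Pτ) = r_N/r_P = 6.63.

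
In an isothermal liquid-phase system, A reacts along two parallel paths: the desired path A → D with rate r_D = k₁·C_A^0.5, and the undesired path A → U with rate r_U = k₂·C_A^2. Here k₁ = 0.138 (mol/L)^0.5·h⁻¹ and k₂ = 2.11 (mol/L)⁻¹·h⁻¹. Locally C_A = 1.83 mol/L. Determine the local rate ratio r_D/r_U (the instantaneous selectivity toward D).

0.0264

S_{D/U} = r_D/r_U = (k₁·C_A^0.5)/(k₂·C_A^2) = (k₁/k₂)·C_A^-1.5.
= (0.138×1.830^0.5) / (2.11×1.830^2) = 0.1867/7.066 = 0.0264.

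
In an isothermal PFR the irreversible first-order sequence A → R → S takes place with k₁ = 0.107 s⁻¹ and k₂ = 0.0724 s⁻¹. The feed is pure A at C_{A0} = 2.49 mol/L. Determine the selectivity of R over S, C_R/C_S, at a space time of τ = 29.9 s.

0.313

Solving the coupled first-order balances gives C_R(τ) = [k₁/(k₂−k₁)]·C_{A0}·(e^(−k₁τ) − e^(−k₂τ)).
e^(−k₁τ) = e^(−0.107×29.9) = e^(−3.199) = 0.04079; e^(−k₂τ) = e^(−2.165) = 0.1148.
C_R = 0.107×2.49/(0.0724−0.107) × (0.04079−0.1148) = (-7.700)×(-0.07399) = 0.5697 mol/L.
C_A = C_{A0}e^(−k₁τ) = 0.1016 mol/L, so C_S = C_{A0}−C_A−C_R = 1.819 mol/L; C_R/C_S = 0.313.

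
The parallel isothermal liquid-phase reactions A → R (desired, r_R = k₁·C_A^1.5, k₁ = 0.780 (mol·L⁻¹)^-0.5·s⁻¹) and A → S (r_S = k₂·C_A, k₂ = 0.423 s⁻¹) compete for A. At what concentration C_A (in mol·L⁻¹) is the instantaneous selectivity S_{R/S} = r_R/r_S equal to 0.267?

S_{R/S} = (k₁/k₂)·C_A^0.5 ⇒ C_A = (S·k₂/k₁)^(2).
= (0.267×0.423/0.780)^(2) = (0.1448)^(2) = 0.0210 mol·L⁻¹.

0.0210 mol·L⁻¹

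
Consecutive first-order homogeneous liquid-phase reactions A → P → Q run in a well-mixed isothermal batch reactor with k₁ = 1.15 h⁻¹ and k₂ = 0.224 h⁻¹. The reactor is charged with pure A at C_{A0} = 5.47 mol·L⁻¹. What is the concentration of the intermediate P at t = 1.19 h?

For first-order series with pure A initially, C_P(t) = k₁C_{A0}/(k₂−k₁)·(e^(−k₁t) − e^(−k₂t)).
e^(−k₁t) = e^(−1.15×1.19) = e^(−1.368) = 0.2545; e^(−k₂t) = e^(−0.2666) = 0.7660.
C_P = 1.15×5.47/(0.224−1.15) × (0.2545−0.7660) = (-6.793)×(-0.5115) = 3.475 mol·L⁻¹.

3.47 mol·L⁻¹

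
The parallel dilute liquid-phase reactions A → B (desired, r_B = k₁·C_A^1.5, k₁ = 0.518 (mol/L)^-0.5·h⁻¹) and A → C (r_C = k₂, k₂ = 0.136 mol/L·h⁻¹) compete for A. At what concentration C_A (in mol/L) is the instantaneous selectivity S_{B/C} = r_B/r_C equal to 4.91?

1.18 mol/L

S_{B/C} = (k₁/k₂)·C_A^1.5 ⇒ C_A = (S·k₂/k₁)^(1/1.5).
= (4.91×0.136/0.518)^(0.6667) = (1.289)^(0.6667) = 1.18 mol/L.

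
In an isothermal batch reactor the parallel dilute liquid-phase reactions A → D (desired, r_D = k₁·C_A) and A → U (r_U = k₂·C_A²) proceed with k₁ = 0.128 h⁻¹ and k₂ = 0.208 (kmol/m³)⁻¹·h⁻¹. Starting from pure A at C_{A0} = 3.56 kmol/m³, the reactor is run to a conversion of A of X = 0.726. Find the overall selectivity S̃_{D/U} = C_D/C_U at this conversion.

0.298

C_A = C_{A0}(1−X) = 0.9754 kmol/m³.
Along a PFR/batch, dC_D/dC_A = −r_D/(r_D+r_U) = −k₁/(k₁+k₂·C_A).
Integrating from C_{A0} to C_A: C_D = (0.128/0.208)·ln[(0.128+0.208·3.56)/(0.128+0.208·0.975)] = 0.6154·ln(0.8685/0.3309) = 0.5938 kmol/m³.
C_U = (C_{A0}−C_A)−C_D = 1.991 kmol/m³; S̃_{D/U} = 0.5938/1.991 = 0.298.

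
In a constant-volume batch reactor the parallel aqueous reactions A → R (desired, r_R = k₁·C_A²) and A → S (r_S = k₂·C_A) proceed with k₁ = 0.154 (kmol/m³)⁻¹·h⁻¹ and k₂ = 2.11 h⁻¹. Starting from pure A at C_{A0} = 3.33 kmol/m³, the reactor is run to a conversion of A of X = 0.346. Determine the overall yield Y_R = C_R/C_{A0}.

C_A = C_{A0}(1−X) = 2.178 kmol/m³.
Along a PFR/batch, dC_S/dC_A = −r_S/(r_R+r_S) = −k₂/(k₂+k₁·C_A).
Integrating from C_{A0} to C_A: C_S = (2.11/0.154)·ln[(2.11+0.154·3.33)/(2.11+0.154·2.18)] = 13.70·ln(2.623/2.445) = 0.9597 kmol/m³.
Then C_R = (C_{A0}−C_A) − C_S = 1.152 − 0.9597 = 0.1924 kmol/m³.
Y_R = C_R/C_{A0} = 0.1924/3.33 = 0.0578.

0.0578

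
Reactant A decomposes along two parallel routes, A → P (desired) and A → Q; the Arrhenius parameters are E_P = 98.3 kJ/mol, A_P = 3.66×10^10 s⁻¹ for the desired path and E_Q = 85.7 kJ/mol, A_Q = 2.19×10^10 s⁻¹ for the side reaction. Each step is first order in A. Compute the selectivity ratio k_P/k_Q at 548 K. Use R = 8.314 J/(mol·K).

With equal orders, S_{P/Q} = k_P/k_Q = (A_P/A_Q)·exp[(E_Q−E_P)/(RT)].
(E_Q−E_P)/(RT) = (85.7−98.3)×10³/(8.314×548) = -12600/4556 = -2.766.
k_P/k_Q = (3.66×10^10/2.19×10^10)·exp(-2.766) = 1.671 × 0.06294 = 0.105.

0.105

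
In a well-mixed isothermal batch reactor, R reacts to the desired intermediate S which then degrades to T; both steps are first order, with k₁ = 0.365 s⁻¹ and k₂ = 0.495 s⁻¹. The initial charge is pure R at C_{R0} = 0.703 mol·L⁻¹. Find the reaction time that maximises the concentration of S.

The intermediate peaks when r₁ = r₂, i.e. k₁e^(−k₁t) = k₂e^(−k₂t), giving t_opt = ln(k₂/k₁)/(k₂−k₁).
= ln(0.495/0.365)/(0.495−0.365) = ln(1.356)/0.1300 = 0.3047/0.1300 = 2.34 s.

2.34 s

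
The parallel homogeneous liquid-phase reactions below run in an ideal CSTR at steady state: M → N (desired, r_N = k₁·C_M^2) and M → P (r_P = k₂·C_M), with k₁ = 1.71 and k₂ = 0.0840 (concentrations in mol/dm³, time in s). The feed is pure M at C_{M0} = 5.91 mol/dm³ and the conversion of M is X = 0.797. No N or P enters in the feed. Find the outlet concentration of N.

4.52 mol/dm³

Exit C_M = C_{M0}(1−X) = 5.91×0.203 = 1.200 mol/dm³.
A CSTR operates uniformly at the exit composition, giving r_N = 2.461 and r_P = 0.1008 (each k·C_M^n at C_M = 1.200).
Fraction of consumed M going to N: r_N/(r_N+r_P) = 0.9607.
C_N = 0.9607·C_{M0}·X = 0.9607×5.91×0.797 = 4.52 mol/dm³.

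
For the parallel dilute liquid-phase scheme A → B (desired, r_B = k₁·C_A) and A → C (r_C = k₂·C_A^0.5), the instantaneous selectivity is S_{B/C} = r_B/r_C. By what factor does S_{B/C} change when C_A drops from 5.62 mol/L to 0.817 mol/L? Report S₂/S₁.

S_{B/C} = (k₁/k₂)·C_A^0.5, so S₂/S₁ = (C_{A,2}/C_{A,1})^0.5.
= (0.817/5.62)^0.5 = (0.1454)^0.5 = 0.381.

0.381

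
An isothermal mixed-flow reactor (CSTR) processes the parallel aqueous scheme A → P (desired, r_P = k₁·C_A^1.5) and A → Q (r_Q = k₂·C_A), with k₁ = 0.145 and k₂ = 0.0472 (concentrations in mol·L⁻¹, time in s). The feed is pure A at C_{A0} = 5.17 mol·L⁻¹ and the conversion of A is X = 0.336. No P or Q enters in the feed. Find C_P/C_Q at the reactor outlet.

5.69

Exit C_A = C_{A0}(1−X) = 5.17×0.664 = 3.433 mol·L⁻¹.
A CSTR operates uniformly at the exit composition, giving r_P = 0.9223 and r_Q = 0.1620 (each k·C_A^n at C_A = 3.433).
Overall selectivity = C_P/C_Q = r_Pτ/(r_Qτ) = r_P/r_Q = 5.69.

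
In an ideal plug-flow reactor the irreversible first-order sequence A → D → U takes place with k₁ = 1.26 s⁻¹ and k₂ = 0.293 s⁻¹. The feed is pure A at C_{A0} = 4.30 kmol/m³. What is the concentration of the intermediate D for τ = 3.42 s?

1.98 kmol/m³

For first-order series with pure A initially, C_D(τ) = k₁C_{A0}/(k₂−k₁)·(e^(−k₁τ) − e^(−k₂τ)).
e^(−k₁τ) = e^(−1.26×3.42) = e^(−4.309) = 0.01344; e^(−k₂τ) = e^(−1.002) = 0.3671.
C_D = 1.26×4.30/(0.293−1.26) × (0.01344−0.3671) = (-5.603)×(-0.3537) = 1.982 kmol/m³.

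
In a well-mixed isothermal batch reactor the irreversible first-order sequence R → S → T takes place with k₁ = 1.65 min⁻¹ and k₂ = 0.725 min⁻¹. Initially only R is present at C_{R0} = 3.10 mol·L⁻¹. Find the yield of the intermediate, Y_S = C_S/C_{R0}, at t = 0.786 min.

For first-order series with pure R initially, C_S(t) = k₁C_{R0}/(k₂−k₁)·(e^(−k₁t) − e^(−k₂t)).
e^(−k₁t) = e^(−1.65×0.786) = e^(−1.297) = 0.2734; e^(−k₂t) = e^(−0.5698) = 0.5656.
C_S = 1.65×3.10/(0.725−1.65) × (0.2734−0.5656) = (-5.530)×(-0.2922) = 1.616 mol·L⁻¹.
Y_S = C_S/C_{R0} = 1.616/3.10 = 0.521.

0.521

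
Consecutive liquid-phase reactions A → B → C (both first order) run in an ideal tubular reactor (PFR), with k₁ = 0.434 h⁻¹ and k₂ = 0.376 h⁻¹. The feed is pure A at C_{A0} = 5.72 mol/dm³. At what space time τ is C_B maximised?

2.47 h

The intermediate peaks when r₁ = r₂, i.e. k₁e^(−k₁τ) = k₂e^(−k₂τ), giving τ_opt = ln(k₂/k₁)/(k₂−k₁).
= ln(0.376/0.434)/(0.376−0.434) = ln(0.8664)/-0.05800 = -0.1435/-0.05800 = 2.47 h.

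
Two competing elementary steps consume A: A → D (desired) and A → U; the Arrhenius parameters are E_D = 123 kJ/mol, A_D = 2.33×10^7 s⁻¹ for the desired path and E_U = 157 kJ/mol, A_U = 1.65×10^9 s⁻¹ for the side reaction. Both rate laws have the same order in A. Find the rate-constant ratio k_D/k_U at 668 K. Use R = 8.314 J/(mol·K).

With equal orders, S_{D/U} = k_D/k_U = (A_D/A_U)·exp[(E_U−E_D)/(RT)].
(E_U−E_D)/(RT) = (157−123)×10³/(8.314×668) = 34000/5554 = 6.122.
k_D/k_U = (2.33×10^7/1.65×10^9)·exp(6.122) = 0.01412 × 455.8 = 6.44.

6.44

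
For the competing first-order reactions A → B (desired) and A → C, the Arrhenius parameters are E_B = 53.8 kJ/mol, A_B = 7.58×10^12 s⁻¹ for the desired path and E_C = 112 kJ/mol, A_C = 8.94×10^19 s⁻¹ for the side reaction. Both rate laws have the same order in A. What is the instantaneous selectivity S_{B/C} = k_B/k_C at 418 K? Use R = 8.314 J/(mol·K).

1.59

k_B/k_C = (A_B/A_C)·exp[−(E_B−E_C)/(RT)] = (A_B/A_C)·exp[(E_C−E_B)/(RT)].
(E_C−E_B)/(RT) = (112−53.8)×10³/(8.314×418) = 58200/3475 = 16.75.
k_B/k_C = (7.58×10^12/8.94×10^19)·exp(16.75) = 8.479×10^-8 × 1.876×10^7 = 1.59.
Since E_B < E_C, lowering the temperature improves selectivity toward B.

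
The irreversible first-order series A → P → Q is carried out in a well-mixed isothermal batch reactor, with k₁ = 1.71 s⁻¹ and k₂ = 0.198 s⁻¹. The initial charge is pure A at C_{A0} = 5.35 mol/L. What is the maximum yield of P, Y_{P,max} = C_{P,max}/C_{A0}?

0.754

For a first-order series the maximum intermediate yield is C_{P,max}/C_{A0} = (k₁/k₂)^[k₂/(k₂−k₁)].
= (1.71/0.198)^(0.198/(0.198−1.71)) = (8.636)^(-0.1310) = 0.7540.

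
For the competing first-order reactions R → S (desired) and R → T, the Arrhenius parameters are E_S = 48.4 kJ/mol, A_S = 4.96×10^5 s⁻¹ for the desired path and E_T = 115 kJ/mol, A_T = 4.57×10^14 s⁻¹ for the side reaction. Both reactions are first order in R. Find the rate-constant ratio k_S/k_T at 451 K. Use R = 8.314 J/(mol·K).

With equal orders, S_{S/T} = k_S/k_T = (A_S/A_T)·exp[(E_T−E_S)/(RT)].
(E_T−E_S)/(RT) = (115−48.4)×10³/(8.314×451) = 66600/3750 = 17.76.
k_S/k_T = (4.96×10^5/4.57×10^14)·exp(17.76) = 1.085×10^-9 × 5.174×10^7 = 0.0562.

0.0562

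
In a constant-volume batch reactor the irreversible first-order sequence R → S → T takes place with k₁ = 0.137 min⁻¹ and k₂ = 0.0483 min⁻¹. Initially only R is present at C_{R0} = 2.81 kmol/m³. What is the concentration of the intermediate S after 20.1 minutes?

Solving the coupled first-order balances gives C_S(t) = [k₁/(k₂−k₁)]·C_{R0}·(e^(−k₁t) − e^(−k₂t)).
e^(−k₁t) = e^(−0.137×20.1) = e^(−2.754) = 0.06369; e^(−k₂t) = e^(−0.9708) = 0.3788.
C_S = 0.137×2.81/(0.0483−0.137) × (0.06369−0.3788) = (-4.340)×(-0.3151) = 1.367 kmol/m³.

1.37 kmol/m³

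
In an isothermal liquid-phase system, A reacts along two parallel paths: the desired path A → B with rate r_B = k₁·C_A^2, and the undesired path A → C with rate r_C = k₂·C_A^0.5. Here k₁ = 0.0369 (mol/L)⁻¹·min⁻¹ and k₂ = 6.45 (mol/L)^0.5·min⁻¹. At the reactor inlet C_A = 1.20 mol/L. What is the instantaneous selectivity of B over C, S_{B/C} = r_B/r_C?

S_{B/C} = r_B/r_C = (k₁·C_A^2)/(k₂·C_A^0.5) = (k₁/k₂)·C_A^1.5.
= (0.0369×1.200^2) / (6.45×1.200^0.5) = 0.05314/7.066 = 0.00752.

0.00752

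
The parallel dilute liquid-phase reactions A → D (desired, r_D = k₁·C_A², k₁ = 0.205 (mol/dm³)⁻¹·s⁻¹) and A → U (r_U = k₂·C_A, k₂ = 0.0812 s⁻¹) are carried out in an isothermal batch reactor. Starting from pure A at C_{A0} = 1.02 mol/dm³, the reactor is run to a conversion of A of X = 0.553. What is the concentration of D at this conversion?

0.363 mol/dm³

C_A = C_{A0}(1−X) = 0.4559 mol/dm³.
Along a PFR/batch, dC_U/dC_A = −r_U/(r_D+r_U) = −k₂/(k₂+k₁·C_A).
Integrating from C_{A0} to C_A: C_U = (0.0812/0.205)·ln[(0.0812+0.205·1.02)/(0.0812+0.205·0.456)] = 0.3961·ln(0.2903/0.1747) = 0.2012 mol/dm³.
Then C_D = (C_{A0}−C_A) − C_U = 0.5641 − 0.2012 = 0.3628 mol/dm³.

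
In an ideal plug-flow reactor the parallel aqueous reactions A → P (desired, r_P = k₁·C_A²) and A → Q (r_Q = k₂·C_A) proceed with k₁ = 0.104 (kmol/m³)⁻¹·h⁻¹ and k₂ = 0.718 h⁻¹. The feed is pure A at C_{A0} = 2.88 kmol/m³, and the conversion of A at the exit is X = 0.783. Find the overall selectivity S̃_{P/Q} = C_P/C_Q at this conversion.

C_A = C_{A0}(1−X) = 0.6250 kmol/m³.
Along a PFR/batch, dC_Q/dC_A = −r_Q/(r_P+r_Q) = −k₂/(k₂+k₁·C_A).
Integrating from C_{A0} to C_A: C_Q = (0.718/0.104)·ln[(0.718+0.104·2.88)/(0.718+0.104·0.625)] = 6.904·ln(1.018/0.7830) = 1.809 kmol/m³.
Then C_P = (C_{A0}−C_A) − C_Q = 2.255 − 1.809 = 0.4463 kmol/m³.
S̃_{P/Q} = C_P/C_Q = 0.4463/1.809 = 0.247.

0.247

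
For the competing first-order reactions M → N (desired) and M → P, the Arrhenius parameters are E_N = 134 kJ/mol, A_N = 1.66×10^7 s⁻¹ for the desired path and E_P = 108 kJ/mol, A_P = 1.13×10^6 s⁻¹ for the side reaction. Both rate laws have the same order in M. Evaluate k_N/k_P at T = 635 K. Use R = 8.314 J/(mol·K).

k_N/k_P = (A_N/A_P)·exp[−(E_N−E_P)/(RT)] = (A_N/A_P)·exp[(E_P−E_N)/(RT)].
(E_P−E_N)/(RT) = (108−134)×10³/(8.314×635) = -26000/5279 = -4.925.
k_N/k_P = (1.66×10^7/1.13×10^6)·exp(-4.925) = 14.69 × 0.007264 = 0.107.

0.107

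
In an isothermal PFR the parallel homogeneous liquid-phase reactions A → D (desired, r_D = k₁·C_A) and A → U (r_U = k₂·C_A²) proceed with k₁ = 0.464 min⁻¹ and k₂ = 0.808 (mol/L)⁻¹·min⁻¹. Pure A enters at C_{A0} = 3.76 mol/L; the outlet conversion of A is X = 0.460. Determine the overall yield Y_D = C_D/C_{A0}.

0.0778

C_A = C_{A0}(1−X) = 2.030 mol/L.
Along a PFR/batch, dC_D/dC_A = −r_D/(r_D+r_U) = −k₁/(k₁+k₂·C_A).
Integrating from C_{A0} to C_A: C_D = (0.464/0.808)·ln[(0.464+0.808·3.76)/(0.464+0.808·2.03)] = 0.5743·ln(3.502/2.105) = 0.2924 mol/L.
Y_D = C_D/C_{A0} = 0.2924/3.76 = 0.0778.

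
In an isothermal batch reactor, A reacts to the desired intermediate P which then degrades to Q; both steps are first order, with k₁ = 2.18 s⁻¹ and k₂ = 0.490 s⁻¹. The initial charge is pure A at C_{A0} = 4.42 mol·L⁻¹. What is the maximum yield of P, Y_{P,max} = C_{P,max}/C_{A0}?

0.649

Evaluating C_P at t_opt = ln(k₂/k₁)/(k₂−k₁) gives C_{P,max}/C_{A0} = (k₁/k₂)^[k₂/(k₂−k₁)].
= (2.18/0.490)^(0.490/(0.490−2.18)) = (4.449)^(-0.2899) = 0.6487.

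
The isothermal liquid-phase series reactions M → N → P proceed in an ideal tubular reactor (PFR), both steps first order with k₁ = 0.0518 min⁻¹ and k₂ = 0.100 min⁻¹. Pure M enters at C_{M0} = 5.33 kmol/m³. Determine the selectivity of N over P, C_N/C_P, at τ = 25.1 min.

0.394

Solving the coupled first-order balances gives C_N(τ) = [k₁/(k₂−k₁)]·C_{M0}·(e^(−k₁τ) − e^(−k₂τ)).
e^(−k₁τ) = e^(−0.0518×25.1) = e^(−1.300) = 0.2725; e^(−k₂τ) = e^(−2.510) = 0.08127.
C_N = 0.0518×5.33/(0.100−0.0518) × (0.2725−0.08127) = 5.728×0.1912 = 1.095 kmol/m³.
C_M = C_{M0}e^(−k₁τ) = 1.452 kmol/m³, so C_P = C_{M0}−C_M−C_N = 2.782 kmol/m³; C_N/C_P = 0.394.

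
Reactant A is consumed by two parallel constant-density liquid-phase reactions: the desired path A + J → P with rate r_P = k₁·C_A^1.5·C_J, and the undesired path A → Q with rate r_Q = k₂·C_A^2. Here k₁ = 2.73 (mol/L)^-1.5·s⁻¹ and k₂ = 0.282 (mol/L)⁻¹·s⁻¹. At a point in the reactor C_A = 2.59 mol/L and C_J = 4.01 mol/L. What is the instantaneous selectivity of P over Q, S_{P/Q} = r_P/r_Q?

24.1

S_{P/Q} = r_P/r_Q = (k₁·C_A^1.5·C_J)/(k₂·C_A^2) = (k₁/k₂)·C_A^-0.5·C_J.
= (2.73×2.590^1.5×4.010) / (0.282×2.590^2) = 45.63/1.892 = 24.1.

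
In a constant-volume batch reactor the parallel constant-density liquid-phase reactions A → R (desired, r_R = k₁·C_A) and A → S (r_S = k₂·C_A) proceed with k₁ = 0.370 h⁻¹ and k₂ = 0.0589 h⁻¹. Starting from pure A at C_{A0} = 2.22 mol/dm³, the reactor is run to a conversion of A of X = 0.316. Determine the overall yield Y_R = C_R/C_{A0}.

C_A = C_{A0}(1−X) = 1.518 mol/dm³.
Both paths are first order in A, so the instantaneous fraction to R is constant: dC_R/d(−C_A) = k₁/(k₁+k₂) = 0.8627.
C_R = 0.8627·(C_{A0}−C_A) = 0.8627×0.7015 = 0.605 mol/dm³.
Y_R = C_R/C_{A0} = 0.6052/2.22 = 0.273.

0.273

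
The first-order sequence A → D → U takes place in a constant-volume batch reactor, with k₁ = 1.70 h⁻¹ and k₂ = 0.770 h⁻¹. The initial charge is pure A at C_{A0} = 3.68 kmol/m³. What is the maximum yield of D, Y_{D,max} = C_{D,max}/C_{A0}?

Evaluating C_D at t_opt = ln(k₂/k₁)/(k₂−k₁) gives C_{D,max}/C_{A0} = (k₁/k₂)^[k₂/(k₂−k₁)].
= (1.70/0.770)^(0.770/(0.770−1.70)) = (2.208)^(-0.8280) = 0.5191.

0.519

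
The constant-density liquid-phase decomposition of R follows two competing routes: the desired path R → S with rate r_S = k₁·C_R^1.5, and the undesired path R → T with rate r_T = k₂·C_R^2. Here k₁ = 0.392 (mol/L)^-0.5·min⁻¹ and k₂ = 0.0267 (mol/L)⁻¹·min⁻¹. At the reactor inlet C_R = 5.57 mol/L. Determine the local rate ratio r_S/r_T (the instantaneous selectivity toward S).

6.22

S_{S/T} = r_S/r_T = (k₁·C_R^1.5)/(k₂·C_R^2) = (k₁/k₂)·C_R^-0.5.
= (0.392×5.570^1.5) / (0.0267×5.570^2) = 5.153/0.8284 = 6.22.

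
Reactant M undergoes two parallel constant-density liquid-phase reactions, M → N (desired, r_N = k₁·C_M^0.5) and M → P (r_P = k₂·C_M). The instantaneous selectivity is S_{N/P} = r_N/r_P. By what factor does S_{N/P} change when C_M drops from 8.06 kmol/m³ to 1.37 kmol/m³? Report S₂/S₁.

S_{N/P} = (k₁/k₂)·C_M^-0.5, so S₂/S₁ = (C_{M,2}/C_{M,1})^-0.5.
= (1.37/8.06)^(-0.5) = (0.1700)^(-0.5) = 2.43.

2.43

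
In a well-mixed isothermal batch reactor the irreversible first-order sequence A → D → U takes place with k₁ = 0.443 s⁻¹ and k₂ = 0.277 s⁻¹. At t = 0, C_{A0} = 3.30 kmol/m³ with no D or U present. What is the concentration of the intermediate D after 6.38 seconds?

Solving the coupled first-order balances gives C_D(t) = [k₁/(k₂−k₁)]·C_{A0}·(e^(−k₁t) − e^(−k₂t)).
e^(−k₁t) = e^(−0.443×6.38) = e^(−2.826) = 0.05923; e^(−k₂t) = e^(−1.767) = 0.1708.
C_D = 0.443×3.30/(0.277−0.443) × (0.05923−0.1708) = (-8.807)×(-0.1116) = 0.9826 kmol/m³.

0.983 kmol/m³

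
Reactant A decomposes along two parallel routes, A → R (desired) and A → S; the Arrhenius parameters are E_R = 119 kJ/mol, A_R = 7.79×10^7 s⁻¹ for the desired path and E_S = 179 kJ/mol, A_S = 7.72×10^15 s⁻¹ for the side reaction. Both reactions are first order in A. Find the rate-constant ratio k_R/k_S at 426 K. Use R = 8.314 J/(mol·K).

0.230

k_R/k_S = (A_R/A_S)·exp[−(E_R−E_S)/(RT)] = (A_R/A_S)·exp[(E_S−E_R)/(RT)].
(E_S−E_R)/(RT) = (179−119)×10³/(8.314×426) = 60000/3542 = 16.94.
k_R/k_S = (7.79×10^7/7.72×10^15)·exp(16.94) = 1.009×10^-8 × 2.276×10^7 = 0.230.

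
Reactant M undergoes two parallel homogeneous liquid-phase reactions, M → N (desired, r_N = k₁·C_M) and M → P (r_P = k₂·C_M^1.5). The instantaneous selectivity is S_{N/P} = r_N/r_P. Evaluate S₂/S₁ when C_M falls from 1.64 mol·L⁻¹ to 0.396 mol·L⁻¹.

2.04

S_{N/P} = (k₁/k₂)·C_M^-0.5, so S₂/S₁ = (C_{M,2}/C_{M,1})^-0.5.
= (0.396/1.64)^(-0.5) = (0.2415)^(-0.5) = 2.04.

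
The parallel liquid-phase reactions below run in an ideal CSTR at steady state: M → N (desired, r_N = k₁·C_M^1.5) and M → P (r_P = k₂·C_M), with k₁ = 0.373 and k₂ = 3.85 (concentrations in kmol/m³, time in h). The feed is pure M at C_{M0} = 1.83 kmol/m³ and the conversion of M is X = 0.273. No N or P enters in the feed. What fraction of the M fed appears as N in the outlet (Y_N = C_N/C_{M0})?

0.0274

Exit C_M = C_{M0}(1−X) = 1.83×0.727 = 1.330 kmol/m³.
In a CSTR the entire volume is at exit conditions, so r_N = 0.373×1.330^1.5 = 0.5724 and r_P = 3.85×1.330 = 5.122.
Fraction of consumed M going to N: r_N/(r_N+r_P) = 0.1005.
C_N = 0.1005·C_{M0}·X = 0.1005×1.83×0.273 = 0.0502 kmol/m³; Y_N = C_N/C_{M0} = 0.0274.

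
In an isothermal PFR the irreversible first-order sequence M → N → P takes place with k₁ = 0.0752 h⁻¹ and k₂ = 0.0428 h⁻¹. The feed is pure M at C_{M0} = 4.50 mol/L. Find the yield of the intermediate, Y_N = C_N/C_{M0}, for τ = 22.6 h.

For first-order series with pure M initially, C_N(τ) = k₁C_{M0}/(k₂−k₁)·(e^(−k₁τ) − e^(−k₂τ)).
e^(−k₁τ) = e^(−0.0752×22.6) = e^(−1.700) = 0.1828; e^(−k₂τ) = e^(−0.9673) = 0.3801.
C_N = 0.0752×4.50/(0.0428−0.0752) × (0.1828−0.3801) = (-10.44)×(-0.1973) = 2.061 mol/L.
Y_N = C_N/C_{M0} = 2.061/4.50 = 0.458.

0.458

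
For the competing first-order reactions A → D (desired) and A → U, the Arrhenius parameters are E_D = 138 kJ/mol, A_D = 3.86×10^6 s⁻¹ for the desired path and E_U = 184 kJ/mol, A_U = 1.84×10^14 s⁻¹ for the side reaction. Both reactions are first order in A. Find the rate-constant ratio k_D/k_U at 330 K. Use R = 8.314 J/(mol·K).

k_D/k_U = (A_D/A_U)·exp[−(E_D−E_U)/(RT)] = (A_D/A_U)·exp[(E_U−E_D)/(RT)].
(E_U−E_D)/(RT) = (184−138)×10³/(8.314×330) = 46000/2744 = 16.77.
k_D/k_U = (3.86×10^6/1.84×10^14)·exp(16.77) = 2.098×10^-8 × 1.912×10^7 = 0.401.
Since E_D < E_U, lowering the temperature improves selectivity toward D.

0.401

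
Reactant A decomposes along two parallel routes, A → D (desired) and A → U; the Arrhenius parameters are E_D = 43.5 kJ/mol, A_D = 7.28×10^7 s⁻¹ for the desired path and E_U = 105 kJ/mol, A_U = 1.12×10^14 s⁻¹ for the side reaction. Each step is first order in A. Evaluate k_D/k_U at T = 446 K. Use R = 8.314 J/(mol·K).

10.4

Since both paths have the same order in A, the concentration cancels and S_{D/U} = k_D/k_U = (A_D/A_U)·exp[(E_U−E_D)/(RT)].
(E_U−E_D)/(RT) = (105−43.5)×10³/(8.314×446) = 61500/3708 = 16.59.
k_D/k_U = (7.28×10^7/1.12×10^14)·exp(16.59) = 6.500×10^-7 × 1.596×10^7 = 10.4.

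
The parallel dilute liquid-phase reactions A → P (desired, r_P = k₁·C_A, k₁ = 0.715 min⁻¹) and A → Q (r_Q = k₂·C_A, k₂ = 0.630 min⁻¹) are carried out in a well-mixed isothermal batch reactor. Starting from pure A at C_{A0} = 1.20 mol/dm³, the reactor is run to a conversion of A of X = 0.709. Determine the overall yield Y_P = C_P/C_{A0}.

C_A = C_{A0}(1−X) = 0.3492 mol/dm³.
Both paths are first order in A, so the instantaneous fraction to P is constant: dC_P/d(−C_A) = k₁/(k₁+k₂) = 0.5316.
C_P = 0.5316·(C_{A0}−C_A) = 0.5316×0.8508 = 0.452 mol/dm³.
Y_P = C_P/C_{A0} = 0.4523/1.20 = 0.377.

0.377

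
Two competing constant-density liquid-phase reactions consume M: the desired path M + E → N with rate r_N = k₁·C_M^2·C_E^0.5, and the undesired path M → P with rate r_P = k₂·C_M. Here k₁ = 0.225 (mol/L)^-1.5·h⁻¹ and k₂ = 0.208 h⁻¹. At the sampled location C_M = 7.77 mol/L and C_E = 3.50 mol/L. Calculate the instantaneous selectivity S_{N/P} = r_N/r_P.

S_{N/P} = r_N/r_P = (k₁·C_M^2·C_E^0.5)/(k₂·C_M) = (k₁/k₂)·C_M·C_E^0.5.
= (0.225×7.770^2×3.500^0.5) / (0.208×7.770) = 25.41/1.616 = 15.7.

15.7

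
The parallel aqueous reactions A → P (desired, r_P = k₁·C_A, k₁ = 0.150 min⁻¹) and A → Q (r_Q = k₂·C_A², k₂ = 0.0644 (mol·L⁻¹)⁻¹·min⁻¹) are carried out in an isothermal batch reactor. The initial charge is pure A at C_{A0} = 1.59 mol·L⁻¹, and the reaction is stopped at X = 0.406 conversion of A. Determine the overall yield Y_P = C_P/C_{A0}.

0.264

C_A = C_{A0}(1−X) = 0.9445 mol·L⁻¹.
Along a PFR/batch, dC_P/dC_A = −r_P/(r_P+r_Q) = −k₁/(k₁+k₂·C_A).
Integrating from C_{A0} to C_A: C_P = (0.150/0.0644)·ln[(0.150+0.0644·1.59)/(0.150+0.0644·0.944)] = 2.329·ln(0.2524/0.2108) = 0.4192 mol·L⁻¹.
Y_P = C_P/C_{A0} = 0.4192/1.59 = 0.264.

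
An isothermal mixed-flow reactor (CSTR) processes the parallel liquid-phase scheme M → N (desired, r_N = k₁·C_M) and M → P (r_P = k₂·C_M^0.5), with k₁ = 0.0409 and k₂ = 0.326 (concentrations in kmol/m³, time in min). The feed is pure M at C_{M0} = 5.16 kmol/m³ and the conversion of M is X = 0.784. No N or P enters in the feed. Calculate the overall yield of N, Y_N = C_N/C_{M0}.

Exit C_M = C_{M0}(1−X) = 5.16×0.216 = 1.115 kmol/m³.
A CSTR operates uniformly at the exit composition, giving r_N = 0.04559 and r_P = 0.3442 (each k·C_M^n at C_M = 1.115).
Fraction of consumed M going to N: r_N/(r_N+r_P) = 0.1170.
C_N = 0.1170·C_{M0}·X = 0.1170×5.16×0.784 = 0.473 kmol/m³; Y_N = C_N/C_{M0} = 0.0917.

0.0917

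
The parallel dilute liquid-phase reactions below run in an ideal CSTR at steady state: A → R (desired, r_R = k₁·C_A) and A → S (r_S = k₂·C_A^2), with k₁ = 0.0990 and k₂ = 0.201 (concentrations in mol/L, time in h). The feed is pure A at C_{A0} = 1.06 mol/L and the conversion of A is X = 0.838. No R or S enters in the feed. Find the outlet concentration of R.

0.659 mol/L

Exit C_A = C_{A0}(1−X) = 1.06×0.162 = 0.1717 mol/L.
A CSTR operates uniformly at the exit composition, giving r_R = 0.01700 and r_S = 0.005927 (each k·C_A^n at C_A = 0.1717).
Fraction of consumed A going to R: r_R/(r_R+r_S) = 0.7415.
C_R = 0.7415·C_{A0}·X = 0.7415×1.06×0.838 = 0.659 mol/L.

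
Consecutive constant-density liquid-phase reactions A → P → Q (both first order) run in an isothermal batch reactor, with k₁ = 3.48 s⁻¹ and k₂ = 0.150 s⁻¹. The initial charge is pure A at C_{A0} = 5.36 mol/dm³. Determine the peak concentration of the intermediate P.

For a first-order series the maximum intermediate yield is C_{P,max}/C_{A0} = (k₁/k₂)^[k₂/(k₂−k₁)].
= (3.48/0.150)^(0.150/(0.150−3.48)) = (23.20)^(-0.04505) = 0.8679.
C_{P,max} = 0.8679×5.36 = 4.65 mol/dm³.

4.65 mol/dm³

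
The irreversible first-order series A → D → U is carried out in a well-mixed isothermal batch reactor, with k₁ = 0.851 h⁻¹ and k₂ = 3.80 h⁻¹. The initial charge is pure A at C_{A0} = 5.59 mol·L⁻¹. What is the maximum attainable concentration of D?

At the optimum, C_{D,max}/C_{A0} = (k₁/k₂)^[k₂/(k₂−k₁)].
= (0.851/3.80)^(3.80/(3.80−0.851)) = (0.2239)^(1.289) = 0.1454.
C_{D,max} = 0.1454×5.59 = 0.813 mol·L⁻¹.

0.813 mol·L⁻¹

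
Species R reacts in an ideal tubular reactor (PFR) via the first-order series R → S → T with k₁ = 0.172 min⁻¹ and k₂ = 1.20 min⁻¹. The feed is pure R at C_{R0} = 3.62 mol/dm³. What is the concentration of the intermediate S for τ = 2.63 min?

The intermediate concentration in a first-order A→B→C sequence is C_S = k₁C_{R0}(e^(−k₁τ) − e^(−k₂τ))/(k₂−k₁).
e^(−k₁τ) = e^(−0.172×2.63) = e^(−0.4524) = 0.6361; e^(−k₂τ) = e^(−3.156) = 0.04260.
C_S = 0.172×3.62/(1.20−0.172) × (0.6361−0.04260) = 0.6057×0.5935 = 0.3595 mol/dm³.

0.359 mol/dm³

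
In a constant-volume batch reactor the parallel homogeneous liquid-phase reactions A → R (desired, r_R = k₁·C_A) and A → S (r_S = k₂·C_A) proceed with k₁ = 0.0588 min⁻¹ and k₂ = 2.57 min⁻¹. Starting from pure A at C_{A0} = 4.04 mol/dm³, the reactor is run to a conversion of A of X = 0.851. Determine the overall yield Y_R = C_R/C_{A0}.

0.0190

C_A = C_{A0}(1−X) = 0.6020 mol/dm³.
Both paths are first order in A, so the instantaneous fraction to R is constant: dC_R/d(−C_A) = k₁/(k₁+k₂) = 0.02237.
C_R = 0.02237·(C_{A0}−C_A) = 0.02237×3.438 = 0.0769 mol/dm³.
Y_R = C_R/C_{A0} = 0.07690/4.04 = 0.0190.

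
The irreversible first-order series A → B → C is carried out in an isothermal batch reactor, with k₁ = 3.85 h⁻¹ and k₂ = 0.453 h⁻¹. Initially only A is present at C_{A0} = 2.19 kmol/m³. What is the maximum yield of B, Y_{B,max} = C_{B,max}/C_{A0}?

0.752

For a first-order series the maximum intermediate yield is C_{B,max}/C_{A0} = (k₁/k₂)^[k₂/(k₂−k₁)].
= (3.85/0.453)^(0.453/(0.453−3.85)) = (8.499)^(-0.1334) = 0.7517.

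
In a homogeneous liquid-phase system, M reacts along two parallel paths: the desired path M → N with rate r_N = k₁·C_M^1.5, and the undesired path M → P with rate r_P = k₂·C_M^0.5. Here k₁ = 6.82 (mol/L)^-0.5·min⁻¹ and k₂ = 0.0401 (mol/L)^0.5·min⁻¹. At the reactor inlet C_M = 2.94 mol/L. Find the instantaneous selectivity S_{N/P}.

S_{N/P} = r_N/r_P = (k₁·C_M^1.5)/(k₂·C_M^0.5) = (k₁/k₂)·C_M.
= (6.82×2.940^1.5) / (0.0401×2.940^0.5) = 34.38/0.06876 = 500.

500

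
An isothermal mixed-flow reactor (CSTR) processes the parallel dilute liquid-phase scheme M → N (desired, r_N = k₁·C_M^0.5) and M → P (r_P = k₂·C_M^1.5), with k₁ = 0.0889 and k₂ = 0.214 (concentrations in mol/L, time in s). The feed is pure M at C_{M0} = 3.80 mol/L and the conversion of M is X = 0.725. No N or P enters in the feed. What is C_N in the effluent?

Exit C_M = C_{M0}(1−X) = 3.80×0.275 = 1.045 mol/L.
In a CSTR the entire volume is at exit conditions, so r_N = 0.0889×1.045^0.5 = 0.09088 and r_P = 0.214×1.045^1.5 = 0.2286.
Fraction of consumed M going to N: r_N/(r_N+r_P) = 0.2845.
C_N = 0.2845·C_{M0}·X = 0.2845×3.80×0.725 = 0.784 mol/L.

0.784 mol/L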